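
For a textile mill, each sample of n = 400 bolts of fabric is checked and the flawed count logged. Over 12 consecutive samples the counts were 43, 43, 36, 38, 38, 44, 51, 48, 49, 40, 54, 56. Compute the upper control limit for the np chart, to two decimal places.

63.96

p̄ = Σdᵢ / (k·n) = 540 / (12 × 400) = 0.11250
UCL = np̄ + 3·√(np̄(1−p̄)) = 45.0000 + 3 × √(45.0000×0.88750) = 45.0000 + 3 × 6.3196 = 63.9588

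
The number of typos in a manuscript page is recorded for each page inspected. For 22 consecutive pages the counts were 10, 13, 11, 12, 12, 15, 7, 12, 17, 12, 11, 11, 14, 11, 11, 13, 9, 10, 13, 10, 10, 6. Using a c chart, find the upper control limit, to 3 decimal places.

c̄ = (10 + 13 + 11 + 12 + 12 + 15 + 7 + 12 + 17 + 12 + 11 + 11 + 14 + 11 + 11 + 13 + 9 + 10 + 13 + 10 + 10 + 6) / 22 = 250 / 22 = 11.3636
UCL = c̄ + 3√c̄ = 11.3636 + 3 × √11.3636 = 11.3636 + 3 × 3.3710 = 21.4766

21.477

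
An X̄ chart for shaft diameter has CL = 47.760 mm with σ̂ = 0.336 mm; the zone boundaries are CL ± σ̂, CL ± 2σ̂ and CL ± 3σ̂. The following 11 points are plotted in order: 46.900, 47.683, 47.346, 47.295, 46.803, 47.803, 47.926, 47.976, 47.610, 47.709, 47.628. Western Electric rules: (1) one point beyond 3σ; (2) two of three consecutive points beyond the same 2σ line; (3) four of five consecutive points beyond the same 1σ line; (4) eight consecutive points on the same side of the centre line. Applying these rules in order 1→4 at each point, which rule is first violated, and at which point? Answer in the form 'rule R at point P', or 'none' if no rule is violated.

Zone of each point (C = within 1σ̂, B = 1σ̂–2σ̂, A = 2σ̂–3σ̂, * = beyond 3σ̂; sign = side of CL): 1:-A, 2:-C, 3:-B, 4:-B, 5:-A, 6:+C, 7:+C, 8:+C, 9:-C, 10:-C, 11:-C
Rule 3 (four of five consecutive points beyond the same 1σ limit) is satisfied at point 5.

rule 3 at point 5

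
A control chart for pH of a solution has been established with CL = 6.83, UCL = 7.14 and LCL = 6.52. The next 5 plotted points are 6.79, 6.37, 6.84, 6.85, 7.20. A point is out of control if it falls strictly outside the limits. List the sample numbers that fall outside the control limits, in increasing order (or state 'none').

Compare each point to [6.52, 7.14]: sample 2 = 6.37 < LCL; sample 5 = 7.20 > UCL.

2, 5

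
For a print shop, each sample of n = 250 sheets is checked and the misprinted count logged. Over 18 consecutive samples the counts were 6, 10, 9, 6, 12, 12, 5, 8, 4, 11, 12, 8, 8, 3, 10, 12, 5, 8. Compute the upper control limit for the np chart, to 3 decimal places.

16.765

p̄ = Σdᵢ / (k·n) = 149 / (18 × 250) = 0.03311
UCL = np̄ + 3·√(np̄(1−p̄)) = 8.2778 + 3 × √(8.2778×0.96689) = 8.2778 + 3 × 2.8291 = 16.7650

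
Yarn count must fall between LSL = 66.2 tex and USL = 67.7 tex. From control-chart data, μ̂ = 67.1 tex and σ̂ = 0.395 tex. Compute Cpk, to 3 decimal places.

0.506

Cpu = (USL − μ̂) / (3σ̂) = (67.7 − 67.1) / (3 × 0.395) = 0.5063; Cpl = (μ̂ − LSL) / (3σ̂) = (67.1 − 66.2) / (3 × 0.395) = 0.7595; Cpk = min(Cpu, Cpl) = 0.5063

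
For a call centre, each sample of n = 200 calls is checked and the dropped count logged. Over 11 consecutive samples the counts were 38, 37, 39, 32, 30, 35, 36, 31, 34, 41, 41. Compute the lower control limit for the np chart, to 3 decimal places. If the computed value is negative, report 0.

19.551

p̄ = Σdᵢ / (k·n) = 394 / (11 × 200) = 0.17909
LCL = np̄ − 3·√(np̄(1−p̄)) = 35.8182 − 3 × 5.4225 = 19.5507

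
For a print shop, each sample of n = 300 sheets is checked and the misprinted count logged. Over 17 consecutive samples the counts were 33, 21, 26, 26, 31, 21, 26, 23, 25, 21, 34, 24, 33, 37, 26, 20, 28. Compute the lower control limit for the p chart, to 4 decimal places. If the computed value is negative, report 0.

0.0398

p̄ = Σdᵢ / (k·n) = 455 / (17 × 300) = 0.08922
LCL = p̄ − 3·√(p̄(1−p̄)/n) = 0.08922 − 3 × 0.01646 = 0.03984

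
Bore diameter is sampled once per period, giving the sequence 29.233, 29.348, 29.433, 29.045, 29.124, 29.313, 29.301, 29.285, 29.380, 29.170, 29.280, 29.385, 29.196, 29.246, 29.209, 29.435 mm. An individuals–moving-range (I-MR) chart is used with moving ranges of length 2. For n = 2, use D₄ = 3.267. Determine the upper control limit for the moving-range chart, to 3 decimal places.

0.415

Moving ranges: 0.115, 0.085, 0.388, 0.079, 0.189, 0.012, 0.016, 0.095, 0.210, 0.110, 0.105, 0.189, 0.050, 0.037, 0.226; M̄R̄ = 1.9060 / 15 = 0.1271
UCL_MR = D₄·M̄R̄ = 3.267 × 0.1271 = 0.4151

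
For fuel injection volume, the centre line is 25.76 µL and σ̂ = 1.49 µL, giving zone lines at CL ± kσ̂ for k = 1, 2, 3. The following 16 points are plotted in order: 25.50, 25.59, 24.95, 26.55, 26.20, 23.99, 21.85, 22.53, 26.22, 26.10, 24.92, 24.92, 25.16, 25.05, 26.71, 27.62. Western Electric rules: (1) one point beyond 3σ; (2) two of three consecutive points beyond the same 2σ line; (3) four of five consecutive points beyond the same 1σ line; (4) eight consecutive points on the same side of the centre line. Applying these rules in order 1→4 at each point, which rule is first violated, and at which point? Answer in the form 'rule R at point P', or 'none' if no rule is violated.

Zone of each point (C = within 1σ̂, B = 1σ̂–2σ̂, A = 2σ̂–3σ̂, * = beyond 3σ̂; sign = side of CL): 1:-C, 2:-C, 3:-C, 4:+C, 5:+C, 6:-B, 7:-A, 8:-A, 9:+C, 10:+C, 11:-C, 12:-C, 13:-C, 14:-C, 15:+C, 16:+B
Rule 2 (two of three consecutive points beyond the same 2σ limit) is satisfied at point 8.

rule 2 at point 8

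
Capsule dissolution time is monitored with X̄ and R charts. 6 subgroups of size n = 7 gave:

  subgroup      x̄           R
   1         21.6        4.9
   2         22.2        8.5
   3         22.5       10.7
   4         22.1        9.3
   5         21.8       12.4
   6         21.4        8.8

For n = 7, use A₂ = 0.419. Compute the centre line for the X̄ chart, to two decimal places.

21.93

X̄̄ = (21.6 + 22.2 + 22.5 + 22.1 + 21.8 + 21.4) / 6 = 131.6000 / 6 = 21.9333
CL = X̄̄ = 21.9333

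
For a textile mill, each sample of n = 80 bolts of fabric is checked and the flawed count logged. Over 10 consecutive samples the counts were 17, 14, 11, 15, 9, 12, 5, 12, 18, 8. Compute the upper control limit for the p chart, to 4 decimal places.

0.2714

p̄ = Σdᵢ / (k·n) = 121 / (10 × 80) = 0.15125
UCL = p̄ + 3·√(p̄(1−p̄)/n) = 0.15125 + 3 × √(0.15125×0.84875/80) = 0.15125 + 3 × 0.04006 = 0.27142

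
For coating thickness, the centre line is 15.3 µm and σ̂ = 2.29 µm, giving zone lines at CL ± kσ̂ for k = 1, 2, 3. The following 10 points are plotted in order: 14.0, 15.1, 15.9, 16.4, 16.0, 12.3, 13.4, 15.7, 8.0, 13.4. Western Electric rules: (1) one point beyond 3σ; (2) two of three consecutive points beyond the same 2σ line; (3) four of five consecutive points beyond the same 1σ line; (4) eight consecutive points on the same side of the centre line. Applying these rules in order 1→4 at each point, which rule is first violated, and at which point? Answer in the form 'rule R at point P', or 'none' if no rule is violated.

rule 1 at point 9

Zone of each point (C = within 1σ̂, B = 1σ̂–2σ̂, A = 2σ̂–3σ̂, * = beyond 3σ̂; sign = side of CL): 1:-C, 2:-C, 3:+C, 4:+C, 5:+C, 6:-B, 7:-C, 8:+C, 9:-*, 10:-C
Rule 1 (one point beyond the 3σ limits) is satisfied at point 9.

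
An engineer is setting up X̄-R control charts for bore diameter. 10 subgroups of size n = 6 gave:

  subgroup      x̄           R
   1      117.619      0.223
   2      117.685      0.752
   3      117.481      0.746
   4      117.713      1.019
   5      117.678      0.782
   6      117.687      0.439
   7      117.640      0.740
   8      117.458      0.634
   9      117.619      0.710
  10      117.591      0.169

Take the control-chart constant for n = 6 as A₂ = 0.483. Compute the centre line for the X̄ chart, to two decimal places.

117.62

X̄̄ = (117.619 + 117.685 + 117.481 + 117.713 + 117.678 + 117.687 + 117.640 + 117.458 + 117.619 + 117.591) / 10 = 1176.1710 / 10 = 117.6171
CL = X̄̄ = 117.6171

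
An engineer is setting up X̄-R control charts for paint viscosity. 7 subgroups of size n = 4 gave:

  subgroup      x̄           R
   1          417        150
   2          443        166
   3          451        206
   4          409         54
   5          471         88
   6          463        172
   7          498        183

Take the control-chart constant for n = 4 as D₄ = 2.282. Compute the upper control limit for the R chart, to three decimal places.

R̄ = (150 + 166 + 206 + 54 + 88 + 172 + 183) / 7 = 1019.0000 / 7 = 145.5714
UCL_R = D₄·R̄ = 2.282 × 145.5714 = 332.1940

332.194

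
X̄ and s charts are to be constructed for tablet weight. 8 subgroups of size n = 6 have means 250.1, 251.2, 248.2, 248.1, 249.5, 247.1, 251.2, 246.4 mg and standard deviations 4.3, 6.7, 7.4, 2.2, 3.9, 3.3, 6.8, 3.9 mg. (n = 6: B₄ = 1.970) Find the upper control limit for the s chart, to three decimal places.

9.481

s̄ = (4.3 + 6.7 + 7.4 + 2.2 + 3.9 + 3.3 + 6.8 + 3.9) / 8 = 4.8125
UCL_s = B₄·s̄ = 1.970 × 4.8125 = 9.4806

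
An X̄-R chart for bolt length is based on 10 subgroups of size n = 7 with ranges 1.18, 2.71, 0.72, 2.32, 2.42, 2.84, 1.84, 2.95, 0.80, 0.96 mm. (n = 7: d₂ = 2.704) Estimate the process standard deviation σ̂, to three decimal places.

R̄ = (1.18 + 2.71 + 0.72 + 2.32 + 2.42 + 2.84 + 1.84 + 2.95 + 0.80 + 0.96) / 10 = 1.8740
σ̂ = R̄ / d₂ = 1.8740 / 2.704 = 0.6930

0.693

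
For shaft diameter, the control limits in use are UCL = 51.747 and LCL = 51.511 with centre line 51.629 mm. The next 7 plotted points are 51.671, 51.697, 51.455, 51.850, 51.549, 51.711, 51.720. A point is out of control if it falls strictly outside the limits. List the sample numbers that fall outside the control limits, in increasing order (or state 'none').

Compare each point to [51.511, 51.747]: sample 3 = 51.455 < LCL; sample 4 = 51.850 > UCL.

3, 4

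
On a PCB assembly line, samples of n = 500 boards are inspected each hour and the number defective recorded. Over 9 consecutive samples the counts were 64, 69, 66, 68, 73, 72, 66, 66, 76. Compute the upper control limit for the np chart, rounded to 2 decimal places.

92.01

p̄ = Σdᵢ / (k·n) = 620 / (9 × 500) = 0.13778
UCL = np̄ + 3·√(np̄(1−p̄)) = 68.8889 + 3 × √(68.8889×0.86222) = 68.8889 + 3 × 7.7070 = 92.0098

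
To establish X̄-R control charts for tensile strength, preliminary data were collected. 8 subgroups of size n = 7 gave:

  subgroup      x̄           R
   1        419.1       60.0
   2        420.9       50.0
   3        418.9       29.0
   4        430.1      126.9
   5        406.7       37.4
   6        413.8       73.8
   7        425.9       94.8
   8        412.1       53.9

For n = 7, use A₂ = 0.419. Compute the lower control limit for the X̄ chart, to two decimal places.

390.90

X̄̄ = (419.1 + 420.9 + 418.9 + 430.1 + 406.7 + 413.8 + 425.9 + 412.1) / 8 = 3347.5000 / 8 = 418.4375
R̄ = (60.0 + 50.0 + 29.0 + 126.9 + 37.4 + 73.8 + 94.8 + 53.9) / 8 = 525.8000 / 8 = 65.7250
LCL = X̄̄ − A₂·R̄ = 418.4375 − 0.419 × 65.7250 = 390.8987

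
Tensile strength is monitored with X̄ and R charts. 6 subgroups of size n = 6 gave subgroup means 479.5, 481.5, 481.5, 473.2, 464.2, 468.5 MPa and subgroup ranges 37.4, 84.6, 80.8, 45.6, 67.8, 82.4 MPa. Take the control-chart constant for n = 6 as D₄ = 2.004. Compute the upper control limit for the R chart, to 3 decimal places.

R̄ = (37.4 + 84.6 + 80.8 + 45.6 + 67.8 + 82.4) / 6 = 398.6000 / 6 = 66.4333
UCL_R = D₄·R̄ = 2.004 × 66.4333 = 133.1324

133.132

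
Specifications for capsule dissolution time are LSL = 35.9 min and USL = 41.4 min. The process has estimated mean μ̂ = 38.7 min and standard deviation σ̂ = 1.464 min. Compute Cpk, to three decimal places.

0.615

Cpu = (USL − μ̂) / (3σ̂) = (41.4 − 38.7) / (3 × 1.464) = 0.6148; Cpl = (μ̂ − LSL) / (3σ̂) = (38.7 − 35.9) / (3 × 1.464) = 0.6375; Cpk = min(Cpu, Cpl) = 0.6148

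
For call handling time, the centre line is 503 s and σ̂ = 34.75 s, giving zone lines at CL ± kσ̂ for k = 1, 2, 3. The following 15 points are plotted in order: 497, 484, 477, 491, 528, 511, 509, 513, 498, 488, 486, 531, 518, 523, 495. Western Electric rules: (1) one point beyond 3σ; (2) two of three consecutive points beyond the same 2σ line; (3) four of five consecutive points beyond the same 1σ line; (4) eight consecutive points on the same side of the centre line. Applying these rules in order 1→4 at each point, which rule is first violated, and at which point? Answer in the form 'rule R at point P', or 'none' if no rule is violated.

none

Zone of each point (C = within 1σ̂, B = 1σ̂–2σ̂, A = 2σ̂–3σ̂, * = beyond 3σ̂; sign = side of CL): 1:-C, 2:-C, 3:-C, 4:-C, 5:+C, 6:+C, 7:+C, 8:+C, 9:-C, 10:-C, 11:-C, 12:+C, 13:+C, 14:+C, 15:-C
No rule fires across all 15 points.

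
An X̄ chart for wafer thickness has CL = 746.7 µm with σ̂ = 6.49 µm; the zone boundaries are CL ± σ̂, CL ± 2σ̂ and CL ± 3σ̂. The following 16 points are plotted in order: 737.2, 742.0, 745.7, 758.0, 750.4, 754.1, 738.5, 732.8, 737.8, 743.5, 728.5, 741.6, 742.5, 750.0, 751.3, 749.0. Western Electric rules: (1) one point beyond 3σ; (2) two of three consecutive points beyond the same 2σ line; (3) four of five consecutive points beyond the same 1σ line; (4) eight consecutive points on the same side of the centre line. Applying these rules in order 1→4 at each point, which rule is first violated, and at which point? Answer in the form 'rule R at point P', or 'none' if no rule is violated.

Zone of each point (C = within 1σ̂, B = 1σ̂–2σ̂, A = 2σ̂–3σ̂, * = beyond 3σ̂; sign = side of CL): 1:-B, 2:-C, 3:-C, 4:+B, 5:+C, 6:+B, 7:-B, 8:-A, 9:-B, 10:-C, 11:-A, 12:-C, 13:-C, 14:+C, 15:+C, 16:+C
Rule 3 (four of five consecutive points beyond the same 1σ limit) is satisfied at point 11.

rule 3 at point 11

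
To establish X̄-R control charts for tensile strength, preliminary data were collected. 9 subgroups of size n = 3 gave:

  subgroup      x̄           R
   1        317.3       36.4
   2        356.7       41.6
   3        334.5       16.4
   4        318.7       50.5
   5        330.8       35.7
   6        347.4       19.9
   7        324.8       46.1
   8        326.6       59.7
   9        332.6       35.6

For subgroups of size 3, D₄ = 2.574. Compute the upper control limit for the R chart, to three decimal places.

R̄ = (36.4 + 41.6 + 16.4 + 50.5 + 35.7 + 19.9 + 46.1 + 59.7 + 35.6) / 9 = 341.9000 / 9 = 37.9889
UCL_R = D₄·R̄ = 2.574 × 37.9889 = 97.7834

97.783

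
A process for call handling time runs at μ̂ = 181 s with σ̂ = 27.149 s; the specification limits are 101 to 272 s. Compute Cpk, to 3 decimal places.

0.982

Cpu = (USL − μ̂) / (3σ̂) = (272 − 181) / (3 × 27.149) = 1.1173; Cpl = (μ̂ − LSL) / (3σ̂) = (181 − 101) / (3 × 27.149) = 0.9822; Cpk = min(Cpu, Cpl) = 0.9822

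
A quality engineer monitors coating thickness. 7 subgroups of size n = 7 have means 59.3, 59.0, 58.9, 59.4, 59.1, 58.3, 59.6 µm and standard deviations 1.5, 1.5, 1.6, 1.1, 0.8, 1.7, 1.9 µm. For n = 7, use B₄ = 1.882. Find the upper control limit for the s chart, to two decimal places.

s̄ = (1.5 + 1.5 + 1.6 + 1.1 + 0.8 + 1.7 + 1.9) / 7 = 1.4429
UCL_s = B₄·s̄ = 1.882 × 1.4429 = 2.7155

2.72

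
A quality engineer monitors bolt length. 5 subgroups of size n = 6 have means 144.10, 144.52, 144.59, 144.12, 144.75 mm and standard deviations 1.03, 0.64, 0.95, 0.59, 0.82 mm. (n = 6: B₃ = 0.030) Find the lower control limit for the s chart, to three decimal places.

0.024

s̄ = (1.03 + 0.64 + 0.95 + 0.59 + 0.82) / 5 = 0.8060
LCL_s = B₃·s̄ = 0.030 × 0.8060 = 0.0242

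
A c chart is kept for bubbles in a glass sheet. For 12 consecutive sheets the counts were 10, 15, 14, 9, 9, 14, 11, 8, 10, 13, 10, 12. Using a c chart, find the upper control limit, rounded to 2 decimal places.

c̄ = (10 + 15 + 14 + 9 + 9 + 14 + 11 + 8 + 10 + 13 + 10 + 12) / 12 = 135 / 12 = 11.2500
UCL = c̄ + 3√c̄ = 11.2500 + 3 × √11.2500 = 11.2500 + 3 × 3.3541 = 21.3123

21.31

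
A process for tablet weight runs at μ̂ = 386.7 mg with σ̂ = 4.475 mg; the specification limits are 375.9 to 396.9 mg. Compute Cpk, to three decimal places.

0.760

Cpu = (USL − μ̂) / (3σ̂) = (396.9 − 386.7) / (3 × 4.475) = 0.7598; Cpl = (μ̂ − LSL) / (3σ̂) = (386.7 − 375.9) / (3 × 4.475) = 0.8045; Cpk = min(Cpu, Cpl) = 0.7598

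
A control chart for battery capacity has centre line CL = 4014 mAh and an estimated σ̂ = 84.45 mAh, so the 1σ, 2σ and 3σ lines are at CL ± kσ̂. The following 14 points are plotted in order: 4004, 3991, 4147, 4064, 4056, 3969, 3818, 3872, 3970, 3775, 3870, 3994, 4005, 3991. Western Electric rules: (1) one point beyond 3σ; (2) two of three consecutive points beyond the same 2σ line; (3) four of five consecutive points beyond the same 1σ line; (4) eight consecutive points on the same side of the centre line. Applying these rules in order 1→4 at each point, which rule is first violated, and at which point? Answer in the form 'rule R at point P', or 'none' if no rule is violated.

Zone of each point (C = within 1σ̂, B = 1σ̂–2σ̂, A = 2σ̂–3σ̂, * = beyond 3σ̂; sign = side of CL): 1:-C, 2:-C, 3:+B, 4:+C, 5:+C, 6:-C, 7:-A, 8:-B, 9:-C, 10:-A, 11:-B, 12:-C, 13:-C, 14:-C
Rule 3 (four of five consecutive points beyond the same 1σ limit) is satisfied at point 11.

rule 3 at point 11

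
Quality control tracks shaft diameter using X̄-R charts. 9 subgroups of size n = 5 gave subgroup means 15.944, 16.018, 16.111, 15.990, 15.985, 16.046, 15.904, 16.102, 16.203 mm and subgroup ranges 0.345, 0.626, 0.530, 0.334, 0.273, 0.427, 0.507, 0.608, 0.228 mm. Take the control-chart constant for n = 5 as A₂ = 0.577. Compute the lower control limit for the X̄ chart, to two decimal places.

X̄̄ = (15.944 + 16.018 + 16.111 + 15.990 + 15.985 + 16.046 + 15.904 + 16.102 + 16.203) / 9 = 144.3030 / 9 = 16.0337
R̄ = (0.345 + 0.626 + 0.530 + 0.334 + 0.273 + 0.427 + 0.507 + 0.608 + 0.228) / 9 = 3.8780 / 9 = 0.4309
LCL = X̄̄ − A₂·R̄ = 16.0337 − 0.577 × 0.4309 = 15.7850

15.79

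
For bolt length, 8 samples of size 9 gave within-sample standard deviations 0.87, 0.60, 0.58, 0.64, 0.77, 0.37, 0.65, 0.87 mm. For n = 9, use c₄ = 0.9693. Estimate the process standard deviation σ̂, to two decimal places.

0.69

s̄ = (0.87 + 0.60 + 0.58 + 0.64 + 0.77 + 0.37 + 0.65 + 0.87) / 8 = 0.6687
σ̂ = s̄ / c₄ = 0.6687 / 0.9693 = 0.6899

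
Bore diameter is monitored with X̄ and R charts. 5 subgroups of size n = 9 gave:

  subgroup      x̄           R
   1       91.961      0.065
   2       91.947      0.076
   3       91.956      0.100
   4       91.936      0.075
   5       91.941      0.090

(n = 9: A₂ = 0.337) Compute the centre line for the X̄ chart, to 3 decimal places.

X̄̄ = (91.961 + 91.947 + 91.956 + 91.936 + 91.941) / 5 = 459.7410 / 5 = 91.9482
CL = X̄̄ = 91.9482

91.948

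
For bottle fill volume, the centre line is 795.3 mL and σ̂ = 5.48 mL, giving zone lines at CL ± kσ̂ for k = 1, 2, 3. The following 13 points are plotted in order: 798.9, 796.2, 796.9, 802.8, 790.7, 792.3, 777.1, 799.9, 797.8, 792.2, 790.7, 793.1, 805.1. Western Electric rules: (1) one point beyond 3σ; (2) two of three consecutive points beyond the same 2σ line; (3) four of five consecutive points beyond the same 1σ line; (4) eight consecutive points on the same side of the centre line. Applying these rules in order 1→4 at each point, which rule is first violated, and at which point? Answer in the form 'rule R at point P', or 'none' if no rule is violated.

Zone of each point (C = within 1σ̂, B = 1σ̂–2σ̂, A = 2σ̂–3σ̂, * = beyond 3σ̂; sign = side of CL): 1:+C, 2:+C, 3:+C, 4:+B, 5:-C, 6:-C, 7:-*, 8:+C, 9:+C, 10:-C, 11:-C, 12:-C, 13:+B
Rule 1 (one point beyond the 3σ limits) is satisfied at point 7.

rule 1 at point 7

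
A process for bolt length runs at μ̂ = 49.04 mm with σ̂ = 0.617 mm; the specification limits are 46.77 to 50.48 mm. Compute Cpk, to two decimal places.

0.78

Cpu = (USL − μ̂) / (3σ̂) = (50.48 − 49.04) / (3 × 0.617) = 0.7780; Cpl = (μ̂ − LSL) / (3σ̂) = (49.04 − 46.77) / (3 × 0.617) = 1.2264; Cpk = min(Cpu, Cpl) = 0.7780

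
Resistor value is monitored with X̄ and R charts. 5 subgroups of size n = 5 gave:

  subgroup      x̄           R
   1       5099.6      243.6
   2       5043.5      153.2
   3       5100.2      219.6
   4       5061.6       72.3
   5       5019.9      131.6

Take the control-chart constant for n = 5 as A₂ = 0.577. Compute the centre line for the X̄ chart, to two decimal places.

5064.96

X̄̄ = (5099.6 + 5043.5 + 5100.2 + 5061.6 + 5019.9) / 5 = 25324.8000 / 5 = 5064.9600
CL = X̄̄ = 5064.9600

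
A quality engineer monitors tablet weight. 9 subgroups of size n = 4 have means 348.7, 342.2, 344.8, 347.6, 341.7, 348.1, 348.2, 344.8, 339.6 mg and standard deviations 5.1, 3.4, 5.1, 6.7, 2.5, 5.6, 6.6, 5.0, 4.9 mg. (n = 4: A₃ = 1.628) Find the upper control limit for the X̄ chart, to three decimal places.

353.200

X̄̄ = (348.7 + 342.2 + 344.8 + 347.6 + 341.7 + 348.1 + 348.2 + 344.8 + 339.6) / 9 = 345.0778
s̄ = (5.1 + 3.4 + 5.1 + 6.7 + 2.5 + 5.6 + 6.6 + 5.0 + 4.9) / 9 = 4.9889
UCL = X̄̄ + A₃·s̄ = 345.0778 + 1.628 × 4.9889 = 353.1997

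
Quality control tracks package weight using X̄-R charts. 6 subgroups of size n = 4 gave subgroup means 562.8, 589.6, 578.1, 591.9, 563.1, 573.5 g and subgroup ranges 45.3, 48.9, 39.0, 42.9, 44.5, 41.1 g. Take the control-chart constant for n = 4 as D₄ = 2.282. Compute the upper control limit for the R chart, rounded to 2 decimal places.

R̄ = (45.3 + 48.9 + 39.0 + 42.9 + 44.5 + 41.1) / 6 = 261.7000 / 6 = 43.6167
UCL_R = D₄·R̄ = 2.282 × 43.6167 = 99.5332

99.53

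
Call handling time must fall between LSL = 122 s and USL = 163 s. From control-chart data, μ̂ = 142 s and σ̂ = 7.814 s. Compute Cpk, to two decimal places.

Cpu = (USL − μ̂) / (3σ̂) = (163 − 142) / (3 × 7.814) = 0.8958; Cpl = (μ̂ − LSL) / (3σ̂) = (142 − 122) / (3 × 7.814) = 0.8532; Cpk = min(Cpu, Cpl) = 0.8532

0.85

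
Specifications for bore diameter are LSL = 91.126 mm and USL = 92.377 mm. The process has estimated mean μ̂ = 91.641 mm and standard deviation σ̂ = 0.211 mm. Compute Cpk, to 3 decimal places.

0.814

Cpu = (USL − μ̂) / (3σ̂) = (92.377 − 91.641) / (3 × 0.211) = 1.1627; Cpl = (μ̂ − LSL) / (3σ̂) = (91.641 − 91.126) / (3 × 0.211) = 0.8136; Cpk = min(Cpu, Cpl) = 0.8136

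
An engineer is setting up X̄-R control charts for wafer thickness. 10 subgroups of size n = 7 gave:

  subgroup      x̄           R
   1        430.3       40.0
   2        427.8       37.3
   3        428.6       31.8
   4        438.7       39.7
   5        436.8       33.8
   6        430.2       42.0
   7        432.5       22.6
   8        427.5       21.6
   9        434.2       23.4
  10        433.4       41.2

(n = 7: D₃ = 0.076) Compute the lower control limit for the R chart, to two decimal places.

2.53

R̄ = (40.0 + 37.3 + 31.8 + 39.7 + 33.8 + 42.0 + 22.6 + 21.6 + 23.4 + 41.2) / 10 = 333.4000 / 10 = 33.3400
LCL_R = D₃·R̄ = 0.076 × 33.3400 = 2.5338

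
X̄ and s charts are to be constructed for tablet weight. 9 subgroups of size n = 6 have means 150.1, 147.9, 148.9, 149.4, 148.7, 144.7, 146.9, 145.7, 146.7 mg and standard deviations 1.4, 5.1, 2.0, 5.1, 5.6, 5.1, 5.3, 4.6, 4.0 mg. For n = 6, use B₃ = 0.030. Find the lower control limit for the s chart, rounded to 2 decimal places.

s̄ = (1.4 + 5.1 + 2.0 + 5.1 + 5.6 + 5.1 + 5.3 + 4.6 + 4.0) / 9 = 4.2444
LCL_s = B₃·s̄ = 0.030 × 4.2444 = 0.1273

0.13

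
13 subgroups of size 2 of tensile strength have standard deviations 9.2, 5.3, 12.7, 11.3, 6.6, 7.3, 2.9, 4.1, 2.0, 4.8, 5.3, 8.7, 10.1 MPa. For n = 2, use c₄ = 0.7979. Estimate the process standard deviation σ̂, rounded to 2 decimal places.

s̄ = (9.2 + 5.3 + 12.7 + 11.3 + 6.6 + 7.3 + 2.9 + 4.1 + 2.0 + 4.8 + 5.3 + 8.7 + 10.1) / 13 = 6.9462
σ̂ = s̄ / c₄ = 6.9462 / 0.7979 = 8.7055

8.71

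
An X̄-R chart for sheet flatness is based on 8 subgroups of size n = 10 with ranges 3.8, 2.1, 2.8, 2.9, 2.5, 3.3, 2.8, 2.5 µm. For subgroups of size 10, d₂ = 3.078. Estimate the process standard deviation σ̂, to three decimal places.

0.922

R̄ = (3.8 + 2.1 + 2.8 + 2.9 + 2.5 + 3.3 + 2.8 + 2.5) / 8 = 2.8375
σ̂ = R̄ / d₂ = 2.8375 / 3.078 = 0.9219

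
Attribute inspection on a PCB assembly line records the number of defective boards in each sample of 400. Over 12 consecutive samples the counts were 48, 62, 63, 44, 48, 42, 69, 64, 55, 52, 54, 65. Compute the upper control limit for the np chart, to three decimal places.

p̄ = Σdᵢ / (k·n) = 666 / (12 × 400) = 0.13875
UCL = np̄ + 3·√(np̄(1−p̄)) = 55.5000 + 3 × √(55.5000×0.86125) = 55.5000 + 3 × 6.9137 = 76.2411

76.241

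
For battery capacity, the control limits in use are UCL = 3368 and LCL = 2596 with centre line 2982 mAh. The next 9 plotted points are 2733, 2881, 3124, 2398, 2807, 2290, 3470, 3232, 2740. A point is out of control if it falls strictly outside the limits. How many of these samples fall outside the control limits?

3

Compare each point to [2596, 3368]: sample 4 = 2398 < LCL; sample 6 = 2290 < LCL; sample 7 = 3470 > UCL.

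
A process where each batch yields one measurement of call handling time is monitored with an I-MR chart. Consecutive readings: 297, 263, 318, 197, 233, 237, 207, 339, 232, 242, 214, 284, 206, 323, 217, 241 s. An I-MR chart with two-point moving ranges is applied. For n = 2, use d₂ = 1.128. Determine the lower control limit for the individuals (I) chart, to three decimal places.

84.331

X̄ = (297 + 263 + 318 + 197 + 233 + 237 + 207 + 339 + 232 + 242 + 214 + 284 + 206 + 323 + 217 + 241) / 16 = 253.1250
Moving ranges: 34, 55, 121, 36, 4, 30, 132, 107, 10, 28, 70, 78, 117, 106, 24; M̄R̄ = 952.0000 / 15 = 63.4667
LCL = X̄ − 3·M̄R̄/d₂ = 253.1250 − 3 × 63.4667 / 1.128 = 84.3307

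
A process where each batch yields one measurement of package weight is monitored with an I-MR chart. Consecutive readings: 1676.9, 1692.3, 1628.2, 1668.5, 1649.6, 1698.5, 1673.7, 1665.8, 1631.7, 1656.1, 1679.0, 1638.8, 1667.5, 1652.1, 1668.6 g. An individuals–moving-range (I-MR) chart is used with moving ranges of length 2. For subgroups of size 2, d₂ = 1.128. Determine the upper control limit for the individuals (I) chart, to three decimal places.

1739.616

X̄ = (1676.9 + 1692.3 + 1628.2 + 1668.5 + 1649.6 + 1698.5 + 1673.7 + 1665.8 + 1631.7 + 1656.1 + 1679.0 + 1638.8 + 1667.5 + 1652.1 + 1668.6) / 15 = 1663.1533
Moving ranges: 15.4, 64.1, 40.3, 18.9, 48.9, 24.8, 7.9, 34.1, 24.4, 22.9, 40.2, 28.7, 15.4, 16.5; M̄R̄ = 402.5000 / 14 = 28.7500
UCL = X̄ + 3·M̄R̄/d₂ = 1663.1533 + 3 × 28.7500 / 1.128 = 1739.6161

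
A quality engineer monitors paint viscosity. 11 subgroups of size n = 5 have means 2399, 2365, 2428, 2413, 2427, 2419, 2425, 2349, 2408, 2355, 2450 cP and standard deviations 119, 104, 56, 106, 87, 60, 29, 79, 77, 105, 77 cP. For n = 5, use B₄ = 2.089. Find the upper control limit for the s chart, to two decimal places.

s̄ = (119 + 104 + 56 + 106 + 87 + 60 + 29 + 79 + 77 + 105 + 77) / 11 = 81.7273
UCL_s = B₄·s̄ = 2.089 × 81.7273 = 170.7283

170.73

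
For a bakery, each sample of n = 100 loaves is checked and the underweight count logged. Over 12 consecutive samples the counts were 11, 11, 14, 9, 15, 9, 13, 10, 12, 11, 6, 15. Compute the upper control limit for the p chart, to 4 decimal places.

0.2084

p̄ = Σdᵢ / (k·n) = 136 / (12 × 100) = 0.11333
UCL = p̄ + 3·√(p̄(1−p̄)/n) = 0.11333 + 3 × √(0.11333×0.88667/100) = 0.11333 + 3 × 0.03170 = 0.20843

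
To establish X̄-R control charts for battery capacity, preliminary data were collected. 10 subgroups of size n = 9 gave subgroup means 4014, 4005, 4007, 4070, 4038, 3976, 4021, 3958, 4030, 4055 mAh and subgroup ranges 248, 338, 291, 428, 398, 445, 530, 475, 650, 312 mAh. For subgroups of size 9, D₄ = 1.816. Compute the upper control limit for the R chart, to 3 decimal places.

R̄ = (248 + 338 + 291 + 428 + 398 + 445 + 530 + 475 + 650 + 312) / 10 = 4115.0000 / 10 = 411.5000
UCL_R = D₄·R̄ = 1.816 × 411.5000 = 747.2840

747.284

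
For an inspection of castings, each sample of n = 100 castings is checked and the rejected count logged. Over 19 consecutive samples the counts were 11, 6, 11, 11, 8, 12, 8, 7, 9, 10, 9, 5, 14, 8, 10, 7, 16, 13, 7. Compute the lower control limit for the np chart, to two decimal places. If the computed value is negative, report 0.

0.75

p̄ = Σdᵢ / (k·n) = 182 / (19 × 100) = 0.09579
LCL = np̄ − 3·√(np̄(1−p̄)) = 9.5789 − 3 × 2.9430 = 0.7499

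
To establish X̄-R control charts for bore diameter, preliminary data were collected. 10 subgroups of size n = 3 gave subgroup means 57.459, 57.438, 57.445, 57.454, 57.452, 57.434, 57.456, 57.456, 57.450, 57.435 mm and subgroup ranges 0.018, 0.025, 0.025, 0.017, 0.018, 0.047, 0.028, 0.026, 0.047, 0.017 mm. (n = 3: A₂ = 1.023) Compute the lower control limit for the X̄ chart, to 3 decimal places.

57.420

X̄̄ = (57.459 + 57.438 + 57.445 + 57.454 + 57.452 + 57.434 + 57.456 + 57.456 + 57.450 + 57.435) / 10 = 574.4790 / 10 = 57.4479
R̄ = (0.018 + 0.025 + 0.025 + 0.017 + 0.018 + 0.047 + 0.028 + 0.026 + 0.047 + 0.017) / 10 = 0.2680 / 10 = 0.0268
LCL = X̄̄ − A₂·R̄ = 57.4479 − 1.023 × 0.0268 = 57.4205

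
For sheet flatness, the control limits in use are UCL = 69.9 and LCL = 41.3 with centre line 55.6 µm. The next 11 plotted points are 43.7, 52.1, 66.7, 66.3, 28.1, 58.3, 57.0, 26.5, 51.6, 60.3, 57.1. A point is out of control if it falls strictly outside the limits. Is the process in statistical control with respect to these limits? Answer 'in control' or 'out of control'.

out of control

Compare each point to [41.3, 69.9]: sample 5 = 28.1 < LCL; sample 8 = 26.5 < LCL.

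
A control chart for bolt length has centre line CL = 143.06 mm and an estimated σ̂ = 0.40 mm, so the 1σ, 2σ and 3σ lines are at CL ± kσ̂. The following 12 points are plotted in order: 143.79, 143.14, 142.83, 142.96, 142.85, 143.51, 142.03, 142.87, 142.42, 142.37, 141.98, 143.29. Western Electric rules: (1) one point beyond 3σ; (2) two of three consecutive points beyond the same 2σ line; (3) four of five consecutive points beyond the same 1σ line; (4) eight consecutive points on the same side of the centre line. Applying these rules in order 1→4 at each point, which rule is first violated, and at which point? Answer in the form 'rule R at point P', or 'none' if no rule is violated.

Zone of each point (C = within 1σ̂, B = 1σ̂–2σ̂, A = 2σ̂–3σ̂, * = beyond 3σ̂; sign = side of CL): 1:+B, 2:+C, 3:-C, 4:-C, 5:-C, 6:+B, 7:-A, 8:-C, 9:-B, 10:-B, 11:-A, 12:+C
Rule 3 (four of five consecutive points beyond the same 1σ limit) is satisfied at point 11.

rule 3 at point 11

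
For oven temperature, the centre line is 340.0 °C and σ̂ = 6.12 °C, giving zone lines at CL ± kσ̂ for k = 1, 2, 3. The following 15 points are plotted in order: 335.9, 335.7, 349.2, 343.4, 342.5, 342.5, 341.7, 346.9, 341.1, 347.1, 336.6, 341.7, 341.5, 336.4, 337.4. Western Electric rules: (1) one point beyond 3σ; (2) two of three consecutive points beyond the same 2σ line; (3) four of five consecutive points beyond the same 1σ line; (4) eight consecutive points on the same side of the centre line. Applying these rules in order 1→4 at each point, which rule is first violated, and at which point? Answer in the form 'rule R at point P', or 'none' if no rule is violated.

Zone of each point (C = within 1σ̂, B = 1σ̂–2σ̂, A = 2σ̂–3σ̂, * = beyond 3σ̂; sign = side of CL): 1:-C, 2:-C, 3:+B, 4:+C, 5:+C, 6:+C, 7:+C, 8:+B, 9:+C, 10:+B, 11:-C, 12:+C, 13:+C, 14:-C, 15:-C
Rule 4 (eight consecutive points on the same side of the centre line) is satisfied at point 10.

rule 4 at point 10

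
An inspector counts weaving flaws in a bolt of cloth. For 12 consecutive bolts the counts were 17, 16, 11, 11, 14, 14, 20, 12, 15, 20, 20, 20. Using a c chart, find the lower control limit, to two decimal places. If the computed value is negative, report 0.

c̄ = (17 + 16 + 11 + 11 + 14 + 14 + 20 + 12 + 15 + 20 + 20 + 20) / 12 = 190 / 12 = 15.8333
LCL = c̄ − 3√c̄ = 15.8333 − 3 × 3.9791 = 3.8960

3.90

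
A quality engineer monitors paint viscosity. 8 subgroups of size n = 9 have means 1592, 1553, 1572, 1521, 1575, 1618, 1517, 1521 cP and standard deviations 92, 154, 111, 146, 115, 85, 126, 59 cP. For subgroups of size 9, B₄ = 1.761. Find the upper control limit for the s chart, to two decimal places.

195.47

s̄ = (92 + 154 + 111 + 146 + 115 + 85 + 126 + 59) / 8 = 111.0000
UCL_s = B₄·s̄ = 1.761 × 111.0000 = 195.4710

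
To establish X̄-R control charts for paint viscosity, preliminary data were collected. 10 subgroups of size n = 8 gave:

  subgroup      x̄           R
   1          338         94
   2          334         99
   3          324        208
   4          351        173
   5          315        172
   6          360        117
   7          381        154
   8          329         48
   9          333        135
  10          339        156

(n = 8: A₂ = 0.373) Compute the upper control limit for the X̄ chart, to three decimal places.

X̄̄ = (338 + 334 + 324 + 351 + 315 + 360 + 381 + 329 + 333 + 339) / 10 = 3404.0000 / 10 = 340.4000
R̄ = (94 + 99 + 208 + 173 + 172 + 117 + 154 + 48 + 135 + 156) / 10 = 1356.0000 / 10 = 135.6000
UCL = X̄̄ + A₂·R̄ = 340.4000 + 0.373 × 135.6000 = 390.9788

390.979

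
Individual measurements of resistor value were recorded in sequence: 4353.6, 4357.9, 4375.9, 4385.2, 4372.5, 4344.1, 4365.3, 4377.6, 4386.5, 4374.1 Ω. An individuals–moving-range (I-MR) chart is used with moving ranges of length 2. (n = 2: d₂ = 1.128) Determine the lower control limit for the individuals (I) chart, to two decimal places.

X̄ = (4353.6 + 4357.9 + 4375.9 + 4385.2 + 4372.5 + 4344.1 + 4365.3 + 4377.6 + 4386.5 + 4374.1) / 10 = 4369.2700
Moving ranges: 4.3, 18.0, 9.3, 12.7, 28.4, 21.2, 12.3, 8.9, 12.4; M̄R̄ = 127.5000 / 9 = 14.1667
LCL = X̄ − 3·M̄R̄/d₂ = 4369.2700 − 3 × 14.1667 / 1.128 = 4331.5927

4331.59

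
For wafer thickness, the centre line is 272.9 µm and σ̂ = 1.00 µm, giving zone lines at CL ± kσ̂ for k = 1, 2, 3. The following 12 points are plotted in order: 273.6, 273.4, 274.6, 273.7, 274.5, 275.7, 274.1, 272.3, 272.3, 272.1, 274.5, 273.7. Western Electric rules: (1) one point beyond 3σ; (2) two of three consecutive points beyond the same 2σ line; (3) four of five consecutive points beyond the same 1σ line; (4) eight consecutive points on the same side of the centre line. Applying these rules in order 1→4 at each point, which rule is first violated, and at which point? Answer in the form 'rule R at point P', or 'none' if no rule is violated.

Zone of each point (C = within 1σ̂, B = 1σ̂–2σ̂, A = 2σ̂–3σ̂, * = beyond 3σ̂; sign = side of CL): 1:+C, 2:+C, 3:+B, 4:+C, 5:+B, 6:+A, 7:+B, 8:-C, 9:-C, 10:-C, 11:+B, 12:+C
Rule 3 (four of five consecutive points beyond the same 1σ limit) is satisfied at point 7.

rule 3 at point 7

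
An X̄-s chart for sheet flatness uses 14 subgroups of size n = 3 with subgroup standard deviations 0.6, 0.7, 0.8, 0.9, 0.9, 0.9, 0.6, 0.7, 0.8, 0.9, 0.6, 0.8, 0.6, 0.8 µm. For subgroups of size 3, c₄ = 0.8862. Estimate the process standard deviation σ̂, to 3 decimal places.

0.854

s̄ = (0.6 + 0.7 + 0.8 + 0.9 + 0.9 + 0.9 + 0.6 + 0.7 + 0.8 + 0.9 + 0.6 + 0.8 + 0.6 + 0.8) / 14 = 0.7571
σ̂ = s̄ / c₄ = 0.7571 / 0.8862 = 0.8544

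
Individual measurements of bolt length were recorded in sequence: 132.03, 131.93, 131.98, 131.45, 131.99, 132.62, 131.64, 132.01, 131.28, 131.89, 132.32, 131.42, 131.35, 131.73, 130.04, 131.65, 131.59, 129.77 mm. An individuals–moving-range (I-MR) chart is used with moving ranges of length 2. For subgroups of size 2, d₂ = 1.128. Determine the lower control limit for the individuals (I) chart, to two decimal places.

129.79

X̄ = (132.03 + 131.93 + 131.98 + 131.45 + 131.99 + 132.62 + 131.64 + 132.01 + 131.28 + 131.89 + 132.32 + 131.42 + 131.35 + 131.73 + 130.04 + 131.65 + 131.59 + 129.77) / 18 = 131.5939
Moving ranges: 0.10, 0.05, 0.53, 0.54, 0.63, 0.98, 0.37, 0.73, 0.61, 0.43, 0.90, 0.07, 0.38, 1.69, 1.61, 0.06, 1.82; M̄R̄ = 11.5000 / 17 = 0.6765
LCL = X̄ − 3·M̄R̄/d₂ = 131.5939 − 3 × 0.6765 / 1.128 = 129.7948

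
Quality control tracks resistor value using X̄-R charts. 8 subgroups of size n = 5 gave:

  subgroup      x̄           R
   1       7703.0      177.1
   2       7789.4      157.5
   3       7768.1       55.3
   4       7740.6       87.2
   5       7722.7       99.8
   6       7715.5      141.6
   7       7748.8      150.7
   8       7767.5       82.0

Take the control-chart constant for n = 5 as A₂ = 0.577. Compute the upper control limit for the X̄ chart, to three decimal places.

X̄̄ = (7703.0 + 7789.4 + 7768.1 + 7740.6 + 7722.7 + 7715.5 + 7748.8 + 7767.5) / 8 = 61955.6000 / 8 = 7744.4500
R̄ = (177.1 + 157.5 + 55.3 + 87.2 + 99.8 + 141.6 + 150.7 + 82.0) / 8 = 951.2000 / 8 = 118.9000
UCL = X̄̄ + A₂·R̄ = 7744.4500 + 0.577 × 118.9000 = 7813.0553

7813.055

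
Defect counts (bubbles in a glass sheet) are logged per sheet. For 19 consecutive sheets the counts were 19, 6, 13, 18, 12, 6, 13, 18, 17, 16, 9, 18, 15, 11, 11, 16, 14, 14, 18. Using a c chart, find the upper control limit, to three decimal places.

25.077

c̄ = (19 + 6 + 13 + 18 + 12 + 6 + 13 + 18 + 17 + 16 + 9 + 18 + 15 + 11 + 11 + 16 + 14 + 14 + 18) / 19 = 264 / 19 = 13.8947
UCL = c̄ + 3√c̄ = 13.8947 + 3 × √13.8947 = 13.8947 + 3 × 3.7276 = 25.0774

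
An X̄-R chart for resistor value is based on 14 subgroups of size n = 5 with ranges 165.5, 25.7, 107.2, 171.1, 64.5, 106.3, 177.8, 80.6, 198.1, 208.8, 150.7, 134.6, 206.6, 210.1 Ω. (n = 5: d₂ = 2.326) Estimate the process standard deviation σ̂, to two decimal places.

61.65

R̄ = (165.5 + 25.7 + 107.2 + 171.1 + 64.5 + 106.3 + 177.8 + 80.6 + 198.1 + 208.8 + 150.7 + 134.6 + 206.6 + 210.1) / 14 = 143.4000
σ̂ = R̄ / d₂ = 143.4000 / 2.326 = 61.6509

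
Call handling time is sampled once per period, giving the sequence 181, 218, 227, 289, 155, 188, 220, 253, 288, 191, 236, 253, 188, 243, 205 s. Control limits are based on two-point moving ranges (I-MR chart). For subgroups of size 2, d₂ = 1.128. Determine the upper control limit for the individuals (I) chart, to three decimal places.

X̄ = (181 + 218 + 227 + 289 + 155 + 188 + 220 + 253 + 288 + 191 + 236 + 253 + 188 + 243 + 205) / 15 = 222.3333
Moving ranges: 37, 9, 62, 134, 33, 32, 33, 35, 97, 45, 17, 65, 55, 38; M̄R̄ = 692.0000 / 14 = 49.4286
UCL = X̄ + 3·M̄R̄/d₂ = 222.3333 + 3 × 49.4286 / 1.128 = 353.7923

353.792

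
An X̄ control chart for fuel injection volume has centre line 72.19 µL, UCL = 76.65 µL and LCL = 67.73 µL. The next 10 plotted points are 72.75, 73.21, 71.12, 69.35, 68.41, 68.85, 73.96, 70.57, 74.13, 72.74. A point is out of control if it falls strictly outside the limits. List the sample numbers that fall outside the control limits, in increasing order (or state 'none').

All 10 points lie within [67.73, 76.65].

none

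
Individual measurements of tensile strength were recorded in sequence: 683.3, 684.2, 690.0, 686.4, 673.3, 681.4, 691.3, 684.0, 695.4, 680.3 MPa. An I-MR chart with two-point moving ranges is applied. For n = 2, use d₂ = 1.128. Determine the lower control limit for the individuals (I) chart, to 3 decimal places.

X̄ = (683.3 + 684.2 + 690.0 + 686.4 + 673.3 + 681.4 + 691.3 + 684.0 + 695.4 + 680.3) / 10 = 684.9600
Moving ranges: 0.9, 5.8, 3.6, 13.1, 8.1, 9.9, 7.3, 11.4, 15.1; M̄R̄ = 75.2000 / 9 = 8.3556
LCL = X̄ − 3·M̄R̄/d₂ = 684.9600 − 3 × 8.3556 / 1.128 = 662.7378

662.738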